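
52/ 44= 1.18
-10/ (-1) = 10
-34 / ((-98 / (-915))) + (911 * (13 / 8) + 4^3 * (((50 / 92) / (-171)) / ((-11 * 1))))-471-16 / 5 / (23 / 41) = 58190064113 / 84795480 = 686.24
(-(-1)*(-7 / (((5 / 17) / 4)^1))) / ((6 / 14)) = -3332 / 15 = -222.13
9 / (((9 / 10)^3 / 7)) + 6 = 7486 / 81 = 92.42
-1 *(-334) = 334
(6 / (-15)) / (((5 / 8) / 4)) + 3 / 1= 11 / 25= 0.44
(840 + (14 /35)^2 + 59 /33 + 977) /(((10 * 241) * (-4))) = -187579 /994125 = -0.19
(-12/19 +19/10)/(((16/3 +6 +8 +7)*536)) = 723/8045360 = 0.00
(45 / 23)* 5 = 225 / 23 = 9.78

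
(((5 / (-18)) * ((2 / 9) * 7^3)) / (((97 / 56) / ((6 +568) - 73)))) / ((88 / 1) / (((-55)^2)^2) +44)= -3335544231250 / 23965492113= -139.18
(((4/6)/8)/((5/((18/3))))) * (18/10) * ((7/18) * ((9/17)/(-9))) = -7/1700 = -0.00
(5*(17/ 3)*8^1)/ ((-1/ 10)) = -2266.67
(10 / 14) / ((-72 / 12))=-5 / 42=-0.12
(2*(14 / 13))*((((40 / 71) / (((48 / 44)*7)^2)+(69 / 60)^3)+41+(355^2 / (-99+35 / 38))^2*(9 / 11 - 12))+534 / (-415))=-58647535151156900473254151 / 1474897397119146000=-39763806.80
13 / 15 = 0.87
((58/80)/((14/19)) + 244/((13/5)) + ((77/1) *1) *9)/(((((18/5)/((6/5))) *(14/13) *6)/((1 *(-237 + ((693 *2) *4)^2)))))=19586846694633/15680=1249161141.24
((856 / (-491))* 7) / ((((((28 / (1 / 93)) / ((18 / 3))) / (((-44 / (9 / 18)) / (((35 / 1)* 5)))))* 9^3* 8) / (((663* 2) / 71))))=2080936 / 45956384775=0.00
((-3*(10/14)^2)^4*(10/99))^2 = 1235961914062500/4021184598921721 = 0.31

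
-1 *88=-88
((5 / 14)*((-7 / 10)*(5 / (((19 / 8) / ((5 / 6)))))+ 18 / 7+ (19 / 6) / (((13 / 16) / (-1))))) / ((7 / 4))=-0.52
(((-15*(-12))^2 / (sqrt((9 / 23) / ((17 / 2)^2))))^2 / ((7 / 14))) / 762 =64608840000 / 127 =508731023.62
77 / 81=0.95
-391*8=-3128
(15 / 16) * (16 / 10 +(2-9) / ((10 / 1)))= 27 / 32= 0.84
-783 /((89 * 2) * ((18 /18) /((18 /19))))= -7047 /1691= -4.17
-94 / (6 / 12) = -188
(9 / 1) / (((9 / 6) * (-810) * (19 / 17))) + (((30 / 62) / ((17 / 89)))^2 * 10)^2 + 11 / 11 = 814924142231992168 / 197847164436165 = 4118.96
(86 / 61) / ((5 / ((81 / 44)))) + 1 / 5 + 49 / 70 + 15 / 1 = 55086 / 3355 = 16.42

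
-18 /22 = -9 /11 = -0.82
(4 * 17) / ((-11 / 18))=-1224 / 11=-111.27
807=807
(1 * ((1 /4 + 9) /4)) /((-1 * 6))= -37 /96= -0.39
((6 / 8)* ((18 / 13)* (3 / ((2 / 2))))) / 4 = 81 / 104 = 0.78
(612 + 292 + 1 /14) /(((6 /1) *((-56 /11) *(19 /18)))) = -417681 /14896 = -28.04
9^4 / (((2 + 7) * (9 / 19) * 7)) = 219.86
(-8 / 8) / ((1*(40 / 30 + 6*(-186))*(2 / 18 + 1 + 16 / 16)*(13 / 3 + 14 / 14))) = 81 / 1016576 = 0.00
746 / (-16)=-373 / 8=-46.62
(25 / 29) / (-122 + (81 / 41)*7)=-205 / 25723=-0.01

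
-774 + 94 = -680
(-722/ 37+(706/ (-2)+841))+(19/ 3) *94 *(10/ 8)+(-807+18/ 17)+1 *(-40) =366.71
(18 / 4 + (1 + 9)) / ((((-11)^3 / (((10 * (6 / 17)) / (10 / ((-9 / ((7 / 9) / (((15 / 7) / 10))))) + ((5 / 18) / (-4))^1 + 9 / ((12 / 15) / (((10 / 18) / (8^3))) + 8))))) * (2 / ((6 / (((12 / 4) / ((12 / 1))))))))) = 139023216 / 1232446105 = 0.11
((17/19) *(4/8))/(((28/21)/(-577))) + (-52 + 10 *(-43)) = -102691/152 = -675.60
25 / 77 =0.32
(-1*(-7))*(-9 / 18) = -7 / 2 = -3.50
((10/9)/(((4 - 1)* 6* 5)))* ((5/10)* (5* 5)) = 25/162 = 0.15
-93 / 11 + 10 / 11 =-83 / 11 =-7.55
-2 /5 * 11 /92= -11 /230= -0.05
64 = 64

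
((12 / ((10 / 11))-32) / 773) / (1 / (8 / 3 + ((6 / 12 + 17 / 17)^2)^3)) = -126853 / 371040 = -0.34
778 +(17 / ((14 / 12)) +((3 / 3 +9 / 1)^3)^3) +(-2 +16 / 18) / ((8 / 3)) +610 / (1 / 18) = 84000988861 / 84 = 1000011772.15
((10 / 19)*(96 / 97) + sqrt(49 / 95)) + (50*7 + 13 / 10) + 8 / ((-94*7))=7*sqrt(95) / 95 + 2133181691 / 6063470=352.53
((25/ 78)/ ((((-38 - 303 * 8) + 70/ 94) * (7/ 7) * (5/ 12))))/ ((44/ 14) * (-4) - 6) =329/ 19549751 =0.00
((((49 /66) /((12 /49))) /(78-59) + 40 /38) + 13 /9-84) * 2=-1224055 /7524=-162.69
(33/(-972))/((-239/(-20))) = -55/19359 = -0.00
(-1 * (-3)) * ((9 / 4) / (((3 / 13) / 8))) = 234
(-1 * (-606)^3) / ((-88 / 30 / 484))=-36719927640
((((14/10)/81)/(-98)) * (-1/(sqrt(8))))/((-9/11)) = -11 * sqrt(2)/204120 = -0.00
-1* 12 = -12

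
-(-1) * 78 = 78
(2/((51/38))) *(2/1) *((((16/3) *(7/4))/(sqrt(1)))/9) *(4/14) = 1216/1377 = 0.88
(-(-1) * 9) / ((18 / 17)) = 17 / 2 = 8.50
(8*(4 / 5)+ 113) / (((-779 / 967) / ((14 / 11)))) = -8082186 / 42845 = -188.64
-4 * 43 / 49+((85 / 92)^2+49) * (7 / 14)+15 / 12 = 18801313 / 829472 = 22.67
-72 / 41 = -1.76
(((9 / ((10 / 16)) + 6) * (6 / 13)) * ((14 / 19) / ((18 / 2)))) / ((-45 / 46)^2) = 2014432 / 2500875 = 0.81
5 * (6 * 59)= 1770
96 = 96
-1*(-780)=780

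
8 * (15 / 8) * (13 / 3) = 65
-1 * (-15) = 15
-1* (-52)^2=-2704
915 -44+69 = 940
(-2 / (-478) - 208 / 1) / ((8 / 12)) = -149133 / 478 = -311.99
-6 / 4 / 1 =-3 / 2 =-1.50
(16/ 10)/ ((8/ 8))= 8/ 5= 1.60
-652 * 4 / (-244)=652 / 61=10.69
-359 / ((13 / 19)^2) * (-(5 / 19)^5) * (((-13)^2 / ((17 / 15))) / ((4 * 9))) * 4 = 5609375 / 349809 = 16.04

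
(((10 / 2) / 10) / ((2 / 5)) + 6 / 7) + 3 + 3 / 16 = 593 / 112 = 5.29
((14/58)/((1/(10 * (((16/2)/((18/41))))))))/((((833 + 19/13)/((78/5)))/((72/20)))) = 48503/16385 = 2.96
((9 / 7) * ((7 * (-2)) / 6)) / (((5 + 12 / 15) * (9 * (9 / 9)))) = -0.06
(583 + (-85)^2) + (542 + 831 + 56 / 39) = 358115 / 39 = 9182.44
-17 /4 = -4.25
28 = 28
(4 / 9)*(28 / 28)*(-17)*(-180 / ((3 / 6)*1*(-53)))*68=-184960 / 53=-3489.81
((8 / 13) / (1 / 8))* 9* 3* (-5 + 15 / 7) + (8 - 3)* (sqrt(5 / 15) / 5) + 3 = -34287 / 91 + sqrt(3) / 3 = -376.20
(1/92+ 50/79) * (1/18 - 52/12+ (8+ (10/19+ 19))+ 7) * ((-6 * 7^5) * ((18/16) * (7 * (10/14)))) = -12202954706775/1104736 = -11046036.98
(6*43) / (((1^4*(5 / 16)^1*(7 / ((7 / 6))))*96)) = 43 / 30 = 1.43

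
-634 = -634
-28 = -28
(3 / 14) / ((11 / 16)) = 24 / 77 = 0.31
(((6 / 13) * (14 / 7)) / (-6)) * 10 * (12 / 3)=-6.15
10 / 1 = 10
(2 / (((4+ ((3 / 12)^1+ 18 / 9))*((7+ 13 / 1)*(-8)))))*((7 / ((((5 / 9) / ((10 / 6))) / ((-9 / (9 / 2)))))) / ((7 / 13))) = 39 / 250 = 0.16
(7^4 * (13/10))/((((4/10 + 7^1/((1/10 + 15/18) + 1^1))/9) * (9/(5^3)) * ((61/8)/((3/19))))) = 1357765500/675697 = 2009.43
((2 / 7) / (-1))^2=4 / 49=0.08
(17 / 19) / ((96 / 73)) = 1241 / 1824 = 0.68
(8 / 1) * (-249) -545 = -2537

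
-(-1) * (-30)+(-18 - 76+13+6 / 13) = -1437 / 13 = -110.54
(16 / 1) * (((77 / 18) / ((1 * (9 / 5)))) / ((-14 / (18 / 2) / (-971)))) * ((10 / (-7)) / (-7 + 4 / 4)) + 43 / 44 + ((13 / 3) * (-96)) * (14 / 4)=34896431 / 8316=4196.30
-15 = -15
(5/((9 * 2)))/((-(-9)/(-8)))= -20/81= -0.25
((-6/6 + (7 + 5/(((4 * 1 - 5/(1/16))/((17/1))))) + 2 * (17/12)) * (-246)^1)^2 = 5201150161/1444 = 3601904.54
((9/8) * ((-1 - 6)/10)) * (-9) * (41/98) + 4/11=41011/12320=3.33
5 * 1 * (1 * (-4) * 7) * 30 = -4200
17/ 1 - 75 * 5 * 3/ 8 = -989/ 8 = -123.62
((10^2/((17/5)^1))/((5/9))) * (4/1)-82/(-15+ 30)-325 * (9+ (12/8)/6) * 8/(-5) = 1279156/255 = 5016.30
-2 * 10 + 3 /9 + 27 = 22 /3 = 7.33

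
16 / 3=5.33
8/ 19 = 0.42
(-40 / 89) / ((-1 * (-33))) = -40 / 2937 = -0.01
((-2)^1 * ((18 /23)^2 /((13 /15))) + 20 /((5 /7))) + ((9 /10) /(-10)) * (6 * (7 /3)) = 8708549 /343850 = 25.33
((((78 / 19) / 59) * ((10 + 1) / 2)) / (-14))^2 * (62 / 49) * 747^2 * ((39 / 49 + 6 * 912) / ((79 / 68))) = 29026971894866730642 / 11679562003711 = 2485279.15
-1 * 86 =-86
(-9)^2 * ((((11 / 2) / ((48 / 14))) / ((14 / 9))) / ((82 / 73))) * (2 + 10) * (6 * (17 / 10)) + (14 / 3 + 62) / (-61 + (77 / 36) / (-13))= 1367183217 / 150224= 9100.96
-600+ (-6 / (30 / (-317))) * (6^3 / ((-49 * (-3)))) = -124176 / 245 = -506.84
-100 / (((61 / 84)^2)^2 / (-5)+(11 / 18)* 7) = -24893568000 / 1051045679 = -23.68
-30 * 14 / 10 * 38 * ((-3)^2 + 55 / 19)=-18984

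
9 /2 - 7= -5 /2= -2.50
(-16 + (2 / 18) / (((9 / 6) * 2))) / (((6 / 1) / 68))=-14654 / 81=-180.91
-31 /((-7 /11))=341 /7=48.71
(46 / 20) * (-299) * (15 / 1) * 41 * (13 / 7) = -10996323 / 14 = -785451.64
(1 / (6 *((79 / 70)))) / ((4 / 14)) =245 / 474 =0.52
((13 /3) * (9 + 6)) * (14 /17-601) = -663195 /17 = -39011.47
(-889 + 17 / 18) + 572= -5689 / 18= -316.06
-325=-325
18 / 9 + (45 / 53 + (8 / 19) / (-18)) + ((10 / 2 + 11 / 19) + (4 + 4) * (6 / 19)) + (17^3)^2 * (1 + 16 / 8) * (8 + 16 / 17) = 647454802.93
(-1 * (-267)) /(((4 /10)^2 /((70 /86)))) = 233625 /172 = 1358.28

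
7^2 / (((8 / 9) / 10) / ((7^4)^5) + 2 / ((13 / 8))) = 2287245313421048008665 / 57450431734280640772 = 39.81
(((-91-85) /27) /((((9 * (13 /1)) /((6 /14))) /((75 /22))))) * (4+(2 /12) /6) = -7250 /22113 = -0.33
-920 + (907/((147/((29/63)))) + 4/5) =-42432041/46305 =-916.36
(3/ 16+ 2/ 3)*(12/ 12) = 41/ 48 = 0.85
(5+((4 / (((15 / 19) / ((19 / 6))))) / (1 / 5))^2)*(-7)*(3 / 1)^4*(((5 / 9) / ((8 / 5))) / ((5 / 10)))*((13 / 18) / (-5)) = 237368495 / 648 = 366309.41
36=36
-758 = -758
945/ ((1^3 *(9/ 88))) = 9240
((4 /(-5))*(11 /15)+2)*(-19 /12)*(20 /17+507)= -8699473 /7650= -1137.19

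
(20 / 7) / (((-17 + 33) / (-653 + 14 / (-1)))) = -3335 / 28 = -119.11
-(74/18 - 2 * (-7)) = -163/9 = -18.11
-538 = -538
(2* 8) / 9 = 16 / 9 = 1.78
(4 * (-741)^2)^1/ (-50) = -1098162/ 25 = -43926.48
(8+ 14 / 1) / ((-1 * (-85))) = 22 / 85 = 0.26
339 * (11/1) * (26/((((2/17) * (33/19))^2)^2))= 15989389614029/287496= 55616042.01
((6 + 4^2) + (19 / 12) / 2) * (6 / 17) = 547 / 68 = 8.04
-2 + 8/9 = -10/9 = -1.11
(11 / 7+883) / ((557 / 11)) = 68112 / 3899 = 17.47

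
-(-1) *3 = 3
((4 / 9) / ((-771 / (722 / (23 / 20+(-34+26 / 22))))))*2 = 1270720 / 48344013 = 0.03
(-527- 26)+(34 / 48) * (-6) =-2229 / 4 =-557.25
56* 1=56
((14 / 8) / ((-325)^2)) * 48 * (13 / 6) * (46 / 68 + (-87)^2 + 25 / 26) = 23423554 / 1795625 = 13.04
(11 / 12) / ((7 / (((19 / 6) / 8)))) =209 / 4032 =0.05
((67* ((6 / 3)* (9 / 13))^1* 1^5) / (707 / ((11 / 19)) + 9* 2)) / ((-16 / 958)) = -3177207 / 708812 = -4.48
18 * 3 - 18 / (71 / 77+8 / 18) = 38664 / 947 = 40.83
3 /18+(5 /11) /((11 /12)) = 481 /726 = 0.66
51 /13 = 3.92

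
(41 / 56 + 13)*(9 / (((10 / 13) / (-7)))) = -89973 / 80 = -1124.66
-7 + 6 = -1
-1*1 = -1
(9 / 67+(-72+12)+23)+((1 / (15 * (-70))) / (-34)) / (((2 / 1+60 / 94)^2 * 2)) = -2711680459997 / 73555708800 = -36.87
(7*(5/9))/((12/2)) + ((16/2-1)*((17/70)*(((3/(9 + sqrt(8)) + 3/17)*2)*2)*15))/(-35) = -130247/137970 + 612*sqrt(2)/2555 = -0.61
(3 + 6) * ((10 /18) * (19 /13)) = 95 /13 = 7.31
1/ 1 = 1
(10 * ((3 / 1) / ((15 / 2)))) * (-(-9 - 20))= 116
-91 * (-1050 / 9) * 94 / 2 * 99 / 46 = 24699675 / 23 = 1073898.91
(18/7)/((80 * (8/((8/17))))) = 9/4760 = 0.00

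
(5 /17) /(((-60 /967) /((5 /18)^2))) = -24175 /66096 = -0.37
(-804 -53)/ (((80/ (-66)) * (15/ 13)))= 122551/ 200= 612.76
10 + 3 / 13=133 / 13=10.23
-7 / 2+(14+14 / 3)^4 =19668425 / 162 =121410.03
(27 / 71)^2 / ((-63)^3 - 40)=-729 / 1260688567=-0.00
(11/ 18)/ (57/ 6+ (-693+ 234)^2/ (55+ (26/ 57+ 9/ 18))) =70169/ 433408221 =0.00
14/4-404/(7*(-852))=10639/2982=3.57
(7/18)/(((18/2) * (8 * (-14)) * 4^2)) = -1/41472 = -0.00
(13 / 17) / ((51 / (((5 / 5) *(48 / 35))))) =208 / 10115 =0.02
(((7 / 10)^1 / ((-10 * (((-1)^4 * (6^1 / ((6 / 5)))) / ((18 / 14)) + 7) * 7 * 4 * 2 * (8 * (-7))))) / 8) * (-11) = -99 / 35123200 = -0.00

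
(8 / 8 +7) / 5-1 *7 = -27 / 5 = -5.40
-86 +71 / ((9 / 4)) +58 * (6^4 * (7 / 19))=4726274 / 171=27639.03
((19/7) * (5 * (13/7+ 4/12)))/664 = 2185/48804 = 0.04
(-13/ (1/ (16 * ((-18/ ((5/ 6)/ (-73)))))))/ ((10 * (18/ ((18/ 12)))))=-68328/ 25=-2733.12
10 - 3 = 7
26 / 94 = 13 / 47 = 0.28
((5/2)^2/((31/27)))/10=135/248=0.54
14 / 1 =14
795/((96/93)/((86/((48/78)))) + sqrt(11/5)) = 533.33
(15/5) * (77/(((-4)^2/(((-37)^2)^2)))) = 432931191/16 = 27058199.44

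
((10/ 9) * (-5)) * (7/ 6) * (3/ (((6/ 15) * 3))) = -875/ 54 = -16.20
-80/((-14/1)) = 40/7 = 5.71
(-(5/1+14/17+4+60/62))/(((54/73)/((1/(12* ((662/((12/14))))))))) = -415151/263748744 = -0.00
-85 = -85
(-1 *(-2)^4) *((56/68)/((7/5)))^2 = -1600/289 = -5.54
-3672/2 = -1836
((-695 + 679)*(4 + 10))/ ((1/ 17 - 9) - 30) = 5.75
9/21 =3/7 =0.43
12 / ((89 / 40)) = 480 / 89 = 5.39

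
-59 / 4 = -14.75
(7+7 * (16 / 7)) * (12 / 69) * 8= 32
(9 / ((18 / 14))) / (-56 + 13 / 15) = -105 / 827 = -0.13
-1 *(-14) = 14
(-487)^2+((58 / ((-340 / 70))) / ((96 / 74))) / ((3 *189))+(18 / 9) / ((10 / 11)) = 237171.18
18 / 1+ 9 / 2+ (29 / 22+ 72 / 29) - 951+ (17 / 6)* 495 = 304837 / 638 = 477.80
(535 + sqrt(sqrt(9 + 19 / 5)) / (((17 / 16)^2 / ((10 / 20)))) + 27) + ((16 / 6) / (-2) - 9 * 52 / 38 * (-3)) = 256 * sqrt(2) * 5^(3 / 4) / 1445 + 34064 / 57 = 598.45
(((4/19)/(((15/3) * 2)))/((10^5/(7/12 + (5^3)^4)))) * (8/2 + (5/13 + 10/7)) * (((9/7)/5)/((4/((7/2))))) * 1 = 67.23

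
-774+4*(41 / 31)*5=-23174 / 31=-747.55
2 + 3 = 5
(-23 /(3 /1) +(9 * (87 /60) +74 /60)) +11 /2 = 12.12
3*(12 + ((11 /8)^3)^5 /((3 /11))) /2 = 47216367258770113 /70368744177664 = 670.98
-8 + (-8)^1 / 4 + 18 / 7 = -7.43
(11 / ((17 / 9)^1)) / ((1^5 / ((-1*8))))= -792 / 17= -46.59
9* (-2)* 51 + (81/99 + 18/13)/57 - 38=-2597347/2717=-955.96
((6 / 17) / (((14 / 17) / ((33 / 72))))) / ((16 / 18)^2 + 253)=891 / 1151192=0.00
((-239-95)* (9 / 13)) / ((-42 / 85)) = 42585 / 91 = 467.97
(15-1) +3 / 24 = 113 / 8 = 14.12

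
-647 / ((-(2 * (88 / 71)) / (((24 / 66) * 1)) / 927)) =42583599 / 484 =87982.64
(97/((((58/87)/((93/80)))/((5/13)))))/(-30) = -9021/4160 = -2.17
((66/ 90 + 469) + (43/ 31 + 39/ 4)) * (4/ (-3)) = -894419/ 1395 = -641.16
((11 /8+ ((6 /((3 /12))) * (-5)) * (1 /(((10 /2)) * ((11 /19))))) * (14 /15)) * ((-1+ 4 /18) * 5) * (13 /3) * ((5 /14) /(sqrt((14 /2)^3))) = 229255 * sqrt(7) /49896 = 12.16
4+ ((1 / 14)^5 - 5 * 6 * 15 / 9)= -24739903 / 537824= -46.00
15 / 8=1.88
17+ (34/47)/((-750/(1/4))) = 1198483/70500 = 17.00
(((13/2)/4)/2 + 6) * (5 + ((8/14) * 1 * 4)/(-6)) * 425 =4493525/336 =13373.59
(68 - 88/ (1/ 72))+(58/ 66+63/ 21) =-206716/ 33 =-6264.12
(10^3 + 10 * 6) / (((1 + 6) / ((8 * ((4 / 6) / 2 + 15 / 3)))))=135680 / 21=6460.95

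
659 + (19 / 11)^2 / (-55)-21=4245529 / 6655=637.95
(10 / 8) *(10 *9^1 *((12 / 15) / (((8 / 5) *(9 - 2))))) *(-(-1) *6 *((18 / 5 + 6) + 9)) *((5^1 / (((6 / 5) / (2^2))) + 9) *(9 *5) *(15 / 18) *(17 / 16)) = 58694625 / 64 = 917103.52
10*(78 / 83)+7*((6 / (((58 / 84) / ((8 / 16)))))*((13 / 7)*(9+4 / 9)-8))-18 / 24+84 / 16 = 1463627 / 4814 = 304.04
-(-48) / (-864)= -0.06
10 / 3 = 3.33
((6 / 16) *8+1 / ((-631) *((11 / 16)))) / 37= 20807 / 256817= 0.08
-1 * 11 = -11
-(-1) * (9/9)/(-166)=-1/166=-0.01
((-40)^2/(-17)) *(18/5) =-338.82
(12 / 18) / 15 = 2 / 45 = 0.04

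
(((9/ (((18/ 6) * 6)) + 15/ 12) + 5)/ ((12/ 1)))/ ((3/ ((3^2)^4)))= 19683/ 16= 1230.19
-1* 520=-520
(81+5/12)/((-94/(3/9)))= -0.29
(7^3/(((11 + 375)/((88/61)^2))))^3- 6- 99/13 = -35104657194011887561/4814977803253378501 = -7.29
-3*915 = -2745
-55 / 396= -5 / 36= -0.14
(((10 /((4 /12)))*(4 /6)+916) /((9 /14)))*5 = 7280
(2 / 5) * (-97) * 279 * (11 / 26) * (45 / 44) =-243567 / 52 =-4683.98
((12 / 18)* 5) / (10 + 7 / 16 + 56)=160 / 3189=0.05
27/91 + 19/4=1837/364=5.05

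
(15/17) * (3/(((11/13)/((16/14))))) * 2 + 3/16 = 153687/20944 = 7.34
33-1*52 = -19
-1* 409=-409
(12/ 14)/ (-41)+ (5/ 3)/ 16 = 1147/ 13776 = 0.08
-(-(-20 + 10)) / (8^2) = -5 / 32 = -0.16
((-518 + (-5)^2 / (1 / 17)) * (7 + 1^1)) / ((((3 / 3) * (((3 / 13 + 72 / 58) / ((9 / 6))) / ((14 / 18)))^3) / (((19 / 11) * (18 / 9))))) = -21650277194182 / 16924433625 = -1279.23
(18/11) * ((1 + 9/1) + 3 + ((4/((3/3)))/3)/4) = 240/11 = 21.82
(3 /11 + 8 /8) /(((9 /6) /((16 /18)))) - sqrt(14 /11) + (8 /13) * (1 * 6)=17168 /3861 - sqrt(154) /11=3.32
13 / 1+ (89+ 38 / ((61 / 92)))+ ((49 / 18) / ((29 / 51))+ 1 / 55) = 95806589 / 583770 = 164.12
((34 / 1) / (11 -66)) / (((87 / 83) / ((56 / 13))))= -158032 / 62205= -2.54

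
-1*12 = -12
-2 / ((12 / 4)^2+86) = -2 / 95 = -0.02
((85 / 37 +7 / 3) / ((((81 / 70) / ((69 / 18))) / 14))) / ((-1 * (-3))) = 5792780 / 80919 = 71.59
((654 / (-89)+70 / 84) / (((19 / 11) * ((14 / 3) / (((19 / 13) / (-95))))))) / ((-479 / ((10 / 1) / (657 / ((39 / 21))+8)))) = -5467 / 7618756534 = -0.00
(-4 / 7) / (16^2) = -1 / 448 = -0.00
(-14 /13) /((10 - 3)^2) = -2 /91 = -0.02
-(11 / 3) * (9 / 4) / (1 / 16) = -132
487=487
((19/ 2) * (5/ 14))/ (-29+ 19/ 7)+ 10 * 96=706465/ 736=959.87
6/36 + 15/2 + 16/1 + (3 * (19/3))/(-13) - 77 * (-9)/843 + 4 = 296191/10959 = 27.03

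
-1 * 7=-7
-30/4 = -15/2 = -7.50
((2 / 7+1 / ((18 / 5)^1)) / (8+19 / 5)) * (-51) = -6035 / 2478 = -2.44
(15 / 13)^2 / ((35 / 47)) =1.79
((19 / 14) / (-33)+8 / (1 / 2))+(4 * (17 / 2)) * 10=164453 / 462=355.96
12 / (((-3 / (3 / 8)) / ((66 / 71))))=-99 / 71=-1.39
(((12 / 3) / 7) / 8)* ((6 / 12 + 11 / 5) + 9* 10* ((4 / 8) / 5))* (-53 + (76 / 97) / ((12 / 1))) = -150189 / 3395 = -44.24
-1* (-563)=563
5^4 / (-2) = -625 / 2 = -312.50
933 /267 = 311 /89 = 3.49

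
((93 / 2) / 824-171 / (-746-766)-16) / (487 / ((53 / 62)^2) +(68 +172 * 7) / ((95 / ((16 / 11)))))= -1608193918705 / 69681063273024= -0.02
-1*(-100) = 100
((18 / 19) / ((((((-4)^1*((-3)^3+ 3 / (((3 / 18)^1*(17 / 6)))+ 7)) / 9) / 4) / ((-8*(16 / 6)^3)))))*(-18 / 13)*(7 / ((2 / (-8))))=-26320896 / 7163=-3674.56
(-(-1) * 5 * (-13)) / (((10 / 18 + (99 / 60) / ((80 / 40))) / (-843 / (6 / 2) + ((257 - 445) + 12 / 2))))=10834200 / 497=21799.20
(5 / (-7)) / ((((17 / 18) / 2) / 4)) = -720 / 119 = -6.05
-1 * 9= -9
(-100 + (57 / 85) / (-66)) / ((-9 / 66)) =187019 / 255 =733.41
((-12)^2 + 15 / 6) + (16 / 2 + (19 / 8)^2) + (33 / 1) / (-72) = 30659 / 192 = 159.68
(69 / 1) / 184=3 / 8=0.38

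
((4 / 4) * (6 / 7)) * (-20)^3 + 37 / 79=-3791741 / 553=-6856.67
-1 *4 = -4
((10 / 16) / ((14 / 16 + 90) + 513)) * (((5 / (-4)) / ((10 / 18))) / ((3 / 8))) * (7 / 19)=-210 / 91789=-0.00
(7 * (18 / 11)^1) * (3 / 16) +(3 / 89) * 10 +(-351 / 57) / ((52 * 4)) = 730707 / 297616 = 2.46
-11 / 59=-0.19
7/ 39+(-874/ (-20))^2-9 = 7413391/ 3900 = 1900.87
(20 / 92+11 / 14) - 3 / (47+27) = 5734 / 5957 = 0.96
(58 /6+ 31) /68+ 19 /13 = 2731 /1326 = 2.06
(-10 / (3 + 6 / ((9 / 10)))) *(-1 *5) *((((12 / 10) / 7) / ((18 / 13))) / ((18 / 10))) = 650 / 1827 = 0.36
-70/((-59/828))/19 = 57960/1121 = 51.70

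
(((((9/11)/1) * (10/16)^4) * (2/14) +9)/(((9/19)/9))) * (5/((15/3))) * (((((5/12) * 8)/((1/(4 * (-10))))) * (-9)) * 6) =12158754075/9856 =1233639.82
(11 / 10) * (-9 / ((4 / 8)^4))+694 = 2678 / 5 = 535.60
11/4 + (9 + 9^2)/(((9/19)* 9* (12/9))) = 18.58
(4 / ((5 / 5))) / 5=4 / 5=0.80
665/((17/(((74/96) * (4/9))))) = 24605/1836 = 13.40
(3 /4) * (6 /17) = 9 /34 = 0.26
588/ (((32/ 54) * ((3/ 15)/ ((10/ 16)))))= 3100.78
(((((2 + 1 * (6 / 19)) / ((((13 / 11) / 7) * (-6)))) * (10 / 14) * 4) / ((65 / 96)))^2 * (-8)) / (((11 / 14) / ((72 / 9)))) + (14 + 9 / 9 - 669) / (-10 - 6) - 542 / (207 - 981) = -240645882307099 / 31921373016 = -7538.71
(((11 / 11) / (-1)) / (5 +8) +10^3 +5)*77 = 1005928 / 13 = 77379.08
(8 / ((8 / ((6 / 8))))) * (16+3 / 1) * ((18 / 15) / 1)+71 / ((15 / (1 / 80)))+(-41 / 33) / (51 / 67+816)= 12393715423 / 722343600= 17.16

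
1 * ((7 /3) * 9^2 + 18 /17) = 3231 /17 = 190.06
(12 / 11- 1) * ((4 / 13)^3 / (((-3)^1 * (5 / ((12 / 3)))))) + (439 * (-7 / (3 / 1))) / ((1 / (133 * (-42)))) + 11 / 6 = 1382818299311 / 241670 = 5721927.83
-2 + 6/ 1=4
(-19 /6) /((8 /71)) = -1349 /48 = -28.10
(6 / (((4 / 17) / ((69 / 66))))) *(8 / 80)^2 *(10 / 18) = 391 / 2640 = 0.15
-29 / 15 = -1.93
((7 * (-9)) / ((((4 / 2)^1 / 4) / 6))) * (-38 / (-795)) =-9576 / 265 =-36.14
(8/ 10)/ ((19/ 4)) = 16/ 95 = 0.17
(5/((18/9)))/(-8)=-5/16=-0.31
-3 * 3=-9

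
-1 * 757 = -757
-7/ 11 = -0.64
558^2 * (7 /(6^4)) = 6727 /4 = 1681.75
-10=-10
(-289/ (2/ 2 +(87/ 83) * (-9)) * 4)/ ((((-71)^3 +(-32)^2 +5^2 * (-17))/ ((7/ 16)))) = -23987/ 142924800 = -0.00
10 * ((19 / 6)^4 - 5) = 619205 / 648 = 955.56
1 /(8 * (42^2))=1 /14112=0.00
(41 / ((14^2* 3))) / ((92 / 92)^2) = 41 / 588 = 0.07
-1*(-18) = 18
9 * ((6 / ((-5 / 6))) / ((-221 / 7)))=2268 / 1105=2.05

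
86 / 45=1.91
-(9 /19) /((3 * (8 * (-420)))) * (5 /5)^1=1 /21280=0.00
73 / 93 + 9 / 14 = 1859 / 1302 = 1.43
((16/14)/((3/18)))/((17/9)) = 432/119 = 3.63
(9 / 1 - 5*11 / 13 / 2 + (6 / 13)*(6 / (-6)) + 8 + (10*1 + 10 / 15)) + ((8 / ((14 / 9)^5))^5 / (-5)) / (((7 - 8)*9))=6721757390306889063735676519 / 267784581974500511393141760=25.10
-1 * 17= -17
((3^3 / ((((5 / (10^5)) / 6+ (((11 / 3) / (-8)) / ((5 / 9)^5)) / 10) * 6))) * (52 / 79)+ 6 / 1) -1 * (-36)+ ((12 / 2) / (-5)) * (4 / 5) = 193038910074 / 5131308725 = 37.62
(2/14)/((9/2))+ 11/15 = 241/315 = 0.77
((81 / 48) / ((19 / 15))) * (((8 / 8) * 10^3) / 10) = 10125 / 76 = 133.22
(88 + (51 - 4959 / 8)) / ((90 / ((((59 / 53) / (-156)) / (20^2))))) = 226973 / 2381184000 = 0.00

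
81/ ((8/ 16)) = 162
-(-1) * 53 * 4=212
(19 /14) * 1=19 /14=1.36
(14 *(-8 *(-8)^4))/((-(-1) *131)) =-3501.92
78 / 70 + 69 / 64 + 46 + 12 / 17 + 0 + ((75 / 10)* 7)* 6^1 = 13857247 / 38080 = 363.90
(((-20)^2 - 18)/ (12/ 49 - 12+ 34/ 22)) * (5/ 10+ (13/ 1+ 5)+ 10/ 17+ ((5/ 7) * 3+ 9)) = -105816865/ 93551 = -1131.11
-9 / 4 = -2.25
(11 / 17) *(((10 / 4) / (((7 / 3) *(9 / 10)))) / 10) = 55 / 714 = 0.08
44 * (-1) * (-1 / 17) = 44 / 17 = 2.59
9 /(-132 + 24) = -1 /12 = -0.08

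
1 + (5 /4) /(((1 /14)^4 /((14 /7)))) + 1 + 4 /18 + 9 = 864461 /9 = 96051.22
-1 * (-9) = 9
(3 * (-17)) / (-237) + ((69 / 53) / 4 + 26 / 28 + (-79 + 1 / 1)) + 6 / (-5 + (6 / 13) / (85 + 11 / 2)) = -15300706583 / 196839244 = -77.73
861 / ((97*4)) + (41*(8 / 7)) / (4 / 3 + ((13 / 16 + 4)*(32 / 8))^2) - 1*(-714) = 34730784273 / 48483316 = 716.35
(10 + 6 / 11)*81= 854.18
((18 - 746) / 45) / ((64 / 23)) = -5.81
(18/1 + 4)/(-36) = -11/18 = -0.61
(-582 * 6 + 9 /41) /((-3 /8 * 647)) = 381768 /26527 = 14.39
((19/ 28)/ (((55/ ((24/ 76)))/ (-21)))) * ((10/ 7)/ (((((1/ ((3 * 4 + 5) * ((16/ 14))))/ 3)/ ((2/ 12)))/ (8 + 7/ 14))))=-5202/ 539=-9.65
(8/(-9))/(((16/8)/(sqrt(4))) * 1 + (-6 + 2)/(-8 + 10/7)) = -184/333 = -0.55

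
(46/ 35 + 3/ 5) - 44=-1473/ 35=-42.09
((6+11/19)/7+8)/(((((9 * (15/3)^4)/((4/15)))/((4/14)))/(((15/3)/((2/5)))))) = 4756/3142125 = 0.00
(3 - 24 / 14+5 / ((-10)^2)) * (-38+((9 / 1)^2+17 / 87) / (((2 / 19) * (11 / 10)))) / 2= 5395069 / 12180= 442.94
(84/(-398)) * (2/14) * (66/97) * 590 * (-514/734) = 60045480/7084201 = 8.48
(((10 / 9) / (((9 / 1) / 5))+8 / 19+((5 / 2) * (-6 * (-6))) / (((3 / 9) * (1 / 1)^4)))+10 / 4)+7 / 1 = 863497 / 3078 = 280.54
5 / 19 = 0.26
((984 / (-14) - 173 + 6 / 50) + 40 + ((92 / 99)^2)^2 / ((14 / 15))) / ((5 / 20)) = -4535827581272 / 5603476725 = -809.47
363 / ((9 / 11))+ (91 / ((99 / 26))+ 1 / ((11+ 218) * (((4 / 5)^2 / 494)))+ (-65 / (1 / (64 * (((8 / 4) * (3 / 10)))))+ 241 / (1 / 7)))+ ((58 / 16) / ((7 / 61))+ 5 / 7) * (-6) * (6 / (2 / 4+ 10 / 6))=-14438125673 / 16504488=-874.80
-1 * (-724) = 724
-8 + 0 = -8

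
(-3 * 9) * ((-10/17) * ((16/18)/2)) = 7.06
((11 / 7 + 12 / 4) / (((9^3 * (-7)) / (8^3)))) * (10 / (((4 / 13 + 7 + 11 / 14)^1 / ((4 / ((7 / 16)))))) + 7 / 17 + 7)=-7675543552 / 894489561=-8.58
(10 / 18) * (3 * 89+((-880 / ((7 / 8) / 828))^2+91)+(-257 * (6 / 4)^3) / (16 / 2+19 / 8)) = 14101135594955875 / 36603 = 385245351336.12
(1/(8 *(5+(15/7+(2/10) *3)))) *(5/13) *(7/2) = 1225/56368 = 0.02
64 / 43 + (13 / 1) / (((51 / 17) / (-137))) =-76391 / 129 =-592.18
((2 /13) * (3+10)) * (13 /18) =13 /9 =1.44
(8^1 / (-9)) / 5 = -8 / 45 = -0.18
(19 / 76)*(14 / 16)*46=161 / 16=10.06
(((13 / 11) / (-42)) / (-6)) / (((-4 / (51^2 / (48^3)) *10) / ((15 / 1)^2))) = -18785 / 30277632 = -0.00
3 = 3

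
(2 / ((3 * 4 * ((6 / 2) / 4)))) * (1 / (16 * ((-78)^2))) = 1 / 438048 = 0.00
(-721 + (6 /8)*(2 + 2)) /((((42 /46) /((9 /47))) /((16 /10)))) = -396336 /1645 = -240.93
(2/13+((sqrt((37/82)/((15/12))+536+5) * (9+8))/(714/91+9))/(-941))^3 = 8349404316554/2125244422425865-199067503673063 * sqrt(2527855)/177087752056144903025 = 0.00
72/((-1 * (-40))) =9/5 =1.80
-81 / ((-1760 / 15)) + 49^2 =845395 / 352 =2401.69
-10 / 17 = -0.59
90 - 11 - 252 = -173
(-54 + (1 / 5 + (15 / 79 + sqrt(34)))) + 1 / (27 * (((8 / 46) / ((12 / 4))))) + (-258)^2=sqrt(34) + 945786829 / 14220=66516.86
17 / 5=3.40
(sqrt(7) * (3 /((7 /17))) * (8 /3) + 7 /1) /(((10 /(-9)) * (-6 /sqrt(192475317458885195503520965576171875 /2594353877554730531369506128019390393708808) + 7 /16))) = 923881523802648938416900634765625000 /162650104259272830079020366640504588810802399 + 125647887237160255624698486328125000000 * sqrt(7) /7969855108704368673871997965384724851729317551 + 18990698327064742197537315246087000000000 * sqrt(6) /162650104259272830079020366640504588810802399 + 52708876989404182425817854560568000000000 * sqrt(42) /162650104259272830079020366640504588810802399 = 0.00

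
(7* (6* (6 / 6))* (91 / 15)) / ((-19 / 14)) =-17836 / 95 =-187.75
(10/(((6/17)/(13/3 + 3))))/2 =935/9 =103.89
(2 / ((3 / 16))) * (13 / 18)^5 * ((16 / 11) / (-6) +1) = 9282325 / 5845851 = 1.59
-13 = -13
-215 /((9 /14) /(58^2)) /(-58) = 174580 /9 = 19397.78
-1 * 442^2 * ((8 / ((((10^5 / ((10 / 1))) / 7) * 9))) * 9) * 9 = -6153966 / 625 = -9846.35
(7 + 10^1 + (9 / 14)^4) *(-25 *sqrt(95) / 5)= -3298165 *sqrt(95) / 38416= -836.80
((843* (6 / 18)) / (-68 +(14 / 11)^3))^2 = 139884228121 / 7702519696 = 18.16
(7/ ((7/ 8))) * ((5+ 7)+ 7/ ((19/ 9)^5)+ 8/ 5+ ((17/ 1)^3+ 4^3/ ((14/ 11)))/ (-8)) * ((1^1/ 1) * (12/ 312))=-420590816753/ 2253250090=-186.66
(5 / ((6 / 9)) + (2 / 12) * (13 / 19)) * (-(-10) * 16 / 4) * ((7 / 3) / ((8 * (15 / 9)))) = 3038 / 57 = 53.30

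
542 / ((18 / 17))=4607 / 9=511.89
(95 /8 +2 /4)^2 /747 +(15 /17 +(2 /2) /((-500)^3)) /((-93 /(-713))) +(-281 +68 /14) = -498491838980773 /1851937500000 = -269.17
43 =43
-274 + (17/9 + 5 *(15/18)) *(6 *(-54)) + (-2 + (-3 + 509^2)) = 256840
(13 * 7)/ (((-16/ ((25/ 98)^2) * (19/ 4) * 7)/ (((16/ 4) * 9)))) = -73125/ 182476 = -0.40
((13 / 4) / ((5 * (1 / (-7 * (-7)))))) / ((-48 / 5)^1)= -637 / 192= -3.32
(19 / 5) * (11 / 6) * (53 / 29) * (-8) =-44308 / 435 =-101.86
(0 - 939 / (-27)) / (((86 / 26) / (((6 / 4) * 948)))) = 642902 / 43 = 14951.21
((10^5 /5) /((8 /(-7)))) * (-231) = 4042500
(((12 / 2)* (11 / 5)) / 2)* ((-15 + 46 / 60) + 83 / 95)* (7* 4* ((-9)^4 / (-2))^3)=33120794172663351 / 380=87159984664903.56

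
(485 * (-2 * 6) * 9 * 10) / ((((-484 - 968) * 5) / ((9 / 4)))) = 39285 / 242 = 162.33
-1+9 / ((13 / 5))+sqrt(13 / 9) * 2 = 2 * sqrt(13) / 3+32 / 13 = 4.87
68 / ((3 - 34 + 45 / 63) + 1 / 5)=-2380 / 1053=-2.26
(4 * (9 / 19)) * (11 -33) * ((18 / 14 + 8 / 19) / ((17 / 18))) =-3236112 / 42959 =-75.33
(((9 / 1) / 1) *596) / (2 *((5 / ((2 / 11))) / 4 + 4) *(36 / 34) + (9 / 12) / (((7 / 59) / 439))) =851088 / 443971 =1.92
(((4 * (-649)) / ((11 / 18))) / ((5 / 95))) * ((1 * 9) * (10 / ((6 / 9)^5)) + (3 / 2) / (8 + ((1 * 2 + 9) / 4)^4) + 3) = -616442712453 / 11126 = -55405600.62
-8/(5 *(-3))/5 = 8/75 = 0.11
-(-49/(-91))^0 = -1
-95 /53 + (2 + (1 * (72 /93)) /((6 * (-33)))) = 11041 /54219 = 0.20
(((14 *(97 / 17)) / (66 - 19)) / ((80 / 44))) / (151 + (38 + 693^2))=1067 / 548385660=0.00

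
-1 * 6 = -6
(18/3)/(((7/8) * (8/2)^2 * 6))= 1/14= 0.07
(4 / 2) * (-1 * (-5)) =10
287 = 287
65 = 65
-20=-20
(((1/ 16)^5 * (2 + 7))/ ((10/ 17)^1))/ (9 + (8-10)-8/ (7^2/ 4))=0.00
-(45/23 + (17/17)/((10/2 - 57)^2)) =-121703/62192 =-1.96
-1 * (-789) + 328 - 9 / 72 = 8935 / 8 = 1116.88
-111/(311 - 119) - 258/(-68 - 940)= -433/1344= -0.32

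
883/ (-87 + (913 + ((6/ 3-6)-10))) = 883/ 812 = 1.09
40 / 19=2.11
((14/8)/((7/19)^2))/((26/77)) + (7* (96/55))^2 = 58977011/314600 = 187.47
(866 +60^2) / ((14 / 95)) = 30305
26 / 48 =13 / 24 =0.54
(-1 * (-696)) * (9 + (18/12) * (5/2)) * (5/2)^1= 22185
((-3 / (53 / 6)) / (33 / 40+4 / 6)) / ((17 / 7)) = -15120 / 161279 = -0.09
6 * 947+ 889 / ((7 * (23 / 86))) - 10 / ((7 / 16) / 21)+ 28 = 131212 / 23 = 5704.87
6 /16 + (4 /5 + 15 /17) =1399 /680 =2.06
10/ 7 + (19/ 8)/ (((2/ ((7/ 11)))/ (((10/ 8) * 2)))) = 3.32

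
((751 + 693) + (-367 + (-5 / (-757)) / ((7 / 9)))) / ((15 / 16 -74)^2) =1461009408 / 7241406739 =0.20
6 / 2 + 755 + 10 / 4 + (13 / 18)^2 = 761.02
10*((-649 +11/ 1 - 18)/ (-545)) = 1312/ 109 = 12.04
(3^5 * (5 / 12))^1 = 405 / 4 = 101.25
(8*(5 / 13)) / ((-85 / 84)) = -3.04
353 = 353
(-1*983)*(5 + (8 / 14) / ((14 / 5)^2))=-4986.65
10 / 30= 1 / 3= 0.33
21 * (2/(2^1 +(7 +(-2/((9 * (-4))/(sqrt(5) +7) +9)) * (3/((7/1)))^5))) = 3949006334/845006727-470596 * sqrt(5)/281668909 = 4.67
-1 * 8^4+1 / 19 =-4095.95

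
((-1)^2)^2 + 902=903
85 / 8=10.62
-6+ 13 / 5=-17 / 5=-3.40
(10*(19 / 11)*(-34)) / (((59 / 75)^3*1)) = -2725312500 / 2259169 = -1206.33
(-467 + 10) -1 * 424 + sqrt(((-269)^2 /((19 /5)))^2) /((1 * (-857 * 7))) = -100779066 /113981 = -884.17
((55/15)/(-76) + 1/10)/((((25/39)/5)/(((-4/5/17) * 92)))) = -1.75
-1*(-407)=407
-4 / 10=-2 / 5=-0.40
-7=-7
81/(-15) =-27/5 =-5.40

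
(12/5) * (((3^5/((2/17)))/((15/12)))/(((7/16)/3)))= 4758912/175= 27193.78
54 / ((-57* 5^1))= -18 / 95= -0.19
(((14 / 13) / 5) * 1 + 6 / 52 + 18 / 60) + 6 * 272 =106121 / 65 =1632.63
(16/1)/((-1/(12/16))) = -12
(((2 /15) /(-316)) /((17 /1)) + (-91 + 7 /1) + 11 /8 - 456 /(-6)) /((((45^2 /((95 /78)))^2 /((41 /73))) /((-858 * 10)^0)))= -15802864889 /11740304759508000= -0.00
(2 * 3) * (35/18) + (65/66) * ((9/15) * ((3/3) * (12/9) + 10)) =202/11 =18.36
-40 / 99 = -0.40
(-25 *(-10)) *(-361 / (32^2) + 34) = 8411.87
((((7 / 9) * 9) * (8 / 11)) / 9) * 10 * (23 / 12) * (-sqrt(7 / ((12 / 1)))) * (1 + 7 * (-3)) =32200 * sqrt(21) / 891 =165.61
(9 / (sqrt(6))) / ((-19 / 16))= -24*sqrt(6) / 19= -3.09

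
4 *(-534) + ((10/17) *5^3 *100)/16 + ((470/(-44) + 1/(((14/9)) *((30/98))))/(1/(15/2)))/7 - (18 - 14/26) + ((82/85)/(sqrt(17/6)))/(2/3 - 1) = -57963221/34034 - 246 *sqrt(102)/1445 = -1704.82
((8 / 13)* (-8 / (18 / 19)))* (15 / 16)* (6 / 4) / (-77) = 95 / 1001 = 0.09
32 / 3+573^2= 985019 / 3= 328339.67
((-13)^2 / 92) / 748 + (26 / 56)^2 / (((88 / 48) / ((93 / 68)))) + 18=122492459 / 6743968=18.16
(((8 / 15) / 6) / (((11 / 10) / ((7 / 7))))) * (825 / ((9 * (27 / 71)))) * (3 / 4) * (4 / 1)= 14200 / 243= 58.44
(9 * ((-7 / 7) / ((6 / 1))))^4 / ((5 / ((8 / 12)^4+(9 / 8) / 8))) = 1753 / 5120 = 0.34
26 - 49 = -23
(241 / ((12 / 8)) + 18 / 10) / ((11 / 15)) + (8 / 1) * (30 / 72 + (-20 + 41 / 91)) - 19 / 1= 148598 / 3003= 49.48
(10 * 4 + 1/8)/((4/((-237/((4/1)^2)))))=-76077/512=-148.59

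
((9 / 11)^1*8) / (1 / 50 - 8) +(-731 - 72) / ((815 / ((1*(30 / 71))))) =-1.24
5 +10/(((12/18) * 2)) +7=19.50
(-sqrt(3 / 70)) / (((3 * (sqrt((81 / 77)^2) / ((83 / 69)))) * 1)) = -913 * sqrt(210) / 167670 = -0.08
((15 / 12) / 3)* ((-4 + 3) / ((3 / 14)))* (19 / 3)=-665 / 54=-12.31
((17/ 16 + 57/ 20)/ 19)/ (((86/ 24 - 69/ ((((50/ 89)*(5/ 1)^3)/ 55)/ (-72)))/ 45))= 5281875/ 2219876932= 0.00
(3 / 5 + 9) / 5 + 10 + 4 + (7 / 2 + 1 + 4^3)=4221 / 50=84.42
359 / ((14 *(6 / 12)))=359 / 7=51.29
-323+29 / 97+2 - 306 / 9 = -34406 / 97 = -354.70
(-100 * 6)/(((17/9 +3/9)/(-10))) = 2700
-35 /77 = -5 /11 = -0.45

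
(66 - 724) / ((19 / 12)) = -415.58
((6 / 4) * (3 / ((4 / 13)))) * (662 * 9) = 348543 / 4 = 87135.75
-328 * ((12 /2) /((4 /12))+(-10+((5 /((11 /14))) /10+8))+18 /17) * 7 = -7597464 /187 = -40628.15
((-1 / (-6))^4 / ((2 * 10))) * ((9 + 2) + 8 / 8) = 1 / 2160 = 0.00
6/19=0.32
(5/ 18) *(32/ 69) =80/ 621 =0.13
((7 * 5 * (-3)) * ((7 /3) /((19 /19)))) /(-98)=5 /2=2.50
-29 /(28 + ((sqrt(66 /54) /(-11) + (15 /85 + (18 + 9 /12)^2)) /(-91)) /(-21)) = -21862304148052368 /21247189496483315 - 12300357888 * sqrt(11) /21247189496483315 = -1.03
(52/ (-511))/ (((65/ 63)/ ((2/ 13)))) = -0.02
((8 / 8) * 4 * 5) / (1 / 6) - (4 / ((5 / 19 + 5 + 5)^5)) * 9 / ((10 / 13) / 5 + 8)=15326541672802 / 127721221875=120.00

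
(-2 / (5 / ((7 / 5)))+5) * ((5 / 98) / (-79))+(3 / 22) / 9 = 7846 / 638715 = 0.01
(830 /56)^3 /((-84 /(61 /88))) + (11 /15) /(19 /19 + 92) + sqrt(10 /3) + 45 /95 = -37829102067433 /1433648240640 + sqrt(30) /3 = -24.56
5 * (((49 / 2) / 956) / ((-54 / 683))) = -167335 / 103248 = -1.62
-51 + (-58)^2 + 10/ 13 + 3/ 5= 215434/ 65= 3314.37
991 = 991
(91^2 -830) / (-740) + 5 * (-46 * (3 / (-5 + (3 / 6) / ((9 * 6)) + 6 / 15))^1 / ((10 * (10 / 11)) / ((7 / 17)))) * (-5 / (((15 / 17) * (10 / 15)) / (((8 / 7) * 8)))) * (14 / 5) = -73946129 / 49580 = -1491.45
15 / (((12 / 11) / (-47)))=-2585 / 4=-646.25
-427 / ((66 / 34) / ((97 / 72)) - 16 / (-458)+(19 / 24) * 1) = -3869860008 / 20549903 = -188.32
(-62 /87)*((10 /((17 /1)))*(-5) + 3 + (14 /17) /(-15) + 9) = -142352 /22185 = -6.42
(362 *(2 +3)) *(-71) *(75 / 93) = -3212750 / 31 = -103637.10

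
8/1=8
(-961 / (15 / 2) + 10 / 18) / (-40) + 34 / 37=273617 / 66600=4.11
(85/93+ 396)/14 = 36913/1302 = 28.35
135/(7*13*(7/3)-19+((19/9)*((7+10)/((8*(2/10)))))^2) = 139968/722093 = 0.19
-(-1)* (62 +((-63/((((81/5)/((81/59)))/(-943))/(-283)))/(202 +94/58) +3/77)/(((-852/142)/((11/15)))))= 6710719459/7316295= 917.23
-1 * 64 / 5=-64 / 5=-12.80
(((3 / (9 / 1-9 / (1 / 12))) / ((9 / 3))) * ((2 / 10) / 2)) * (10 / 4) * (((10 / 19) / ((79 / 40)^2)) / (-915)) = 800 / 2148295743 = 0.00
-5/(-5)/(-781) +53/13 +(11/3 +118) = 3829985/30459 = 125.74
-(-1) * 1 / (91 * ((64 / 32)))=1 / 182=0.01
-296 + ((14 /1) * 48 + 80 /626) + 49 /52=6137193 /16276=377.07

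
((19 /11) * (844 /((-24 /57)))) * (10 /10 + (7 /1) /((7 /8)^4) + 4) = -442629681 /7546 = -58657.52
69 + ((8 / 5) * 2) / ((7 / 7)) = 361 / 5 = 72.20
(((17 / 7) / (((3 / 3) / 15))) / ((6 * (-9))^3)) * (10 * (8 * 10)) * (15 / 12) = -10625 / 45927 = -0.23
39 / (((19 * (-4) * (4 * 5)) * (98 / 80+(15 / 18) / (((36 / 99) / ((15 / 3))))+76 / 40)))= -117 / 66500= -0.00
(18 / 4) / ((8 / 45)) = 405 / 16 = 25.31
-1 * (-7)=7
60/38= 30/19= 1.58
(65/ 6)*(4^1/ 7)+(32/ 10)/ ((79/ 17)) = 57062/ 8295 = 6.88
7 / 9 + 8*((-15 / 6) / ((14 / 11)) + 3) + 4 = 823 / 63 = 13.06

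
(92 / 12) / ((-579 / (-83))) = 1909 / 1737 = 1.10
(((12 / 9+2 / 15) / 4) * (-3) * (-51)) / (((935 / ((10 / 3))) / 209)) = 209 / 5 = 41.80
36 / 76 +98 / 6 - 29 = -695 / 57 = -12.19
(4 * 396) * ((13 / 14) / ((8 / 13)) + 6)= 83259 / 7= 11894.14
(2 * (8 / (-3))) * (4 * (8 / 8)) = -64 / 3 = -21.33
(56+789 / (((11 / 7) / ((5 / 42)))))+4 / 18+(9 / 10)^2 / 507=194073823 / 1673100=116.00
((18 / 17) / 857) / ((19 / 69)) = 1242 / 276811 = 0.00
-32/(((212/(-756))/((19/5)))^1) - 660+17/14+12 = -790807/3710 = -213.16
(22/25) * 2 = 44/25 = 1.76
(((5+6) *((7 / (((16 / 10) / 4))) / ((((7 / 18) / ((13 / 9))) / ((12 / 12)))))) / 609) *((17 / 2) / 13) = 935 / 1218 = 0.77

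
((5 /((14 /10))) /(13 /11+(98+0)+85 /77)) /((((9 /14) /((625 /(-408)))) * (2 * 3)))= -109375 /7733232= -0.01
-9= -9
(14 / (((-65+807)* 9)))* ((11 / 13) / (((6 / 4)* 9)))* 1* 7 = 154 / 167427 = 0.00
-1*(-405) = 405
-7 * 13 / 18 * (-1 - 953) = 4823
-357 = -357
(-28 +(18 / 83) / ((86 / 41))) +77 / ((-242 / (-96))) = 103991 / 39259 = 2.65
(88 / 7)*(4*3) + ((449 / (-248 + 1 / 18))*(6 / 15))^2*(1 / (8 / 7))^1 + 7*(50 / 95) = 10265459776672 / 66228576925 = 155.00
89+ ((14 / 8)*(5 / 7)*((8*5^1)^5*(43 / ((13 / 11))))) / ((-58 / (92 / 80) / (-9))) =313315233553 / 377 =831074890.06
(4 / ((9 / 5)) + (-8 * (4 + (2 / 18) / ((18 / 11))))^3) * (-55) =1007327996180 / 531441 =1895465.34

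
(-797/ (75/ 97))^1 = -77309/ 75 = -1030.79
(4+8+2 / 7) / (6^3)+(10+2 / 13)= 100351 / 9828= 10.21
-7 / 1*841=-5887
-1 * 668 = -668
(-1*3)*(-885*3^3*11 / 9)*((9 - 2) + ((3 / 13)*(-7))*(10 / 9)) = 5928615 / 13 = 456047.31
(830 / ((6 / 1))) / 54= 415 / 162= 2.56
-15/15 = -1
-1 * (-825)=825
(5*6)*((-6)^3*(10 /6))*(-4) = 43200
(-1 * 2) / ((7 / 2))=-4 / 7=-0.57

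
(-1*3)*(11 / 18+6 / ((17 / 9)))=-11.36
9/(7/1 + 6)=9/13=0.69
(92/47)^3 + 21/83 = 66811387/8617309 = 7.75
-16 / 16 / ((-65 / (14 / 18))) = 7 / 585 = 0.01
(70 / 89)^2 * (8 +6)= 68600 / 7921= 8.66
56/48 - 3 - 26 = -167/6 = -27.83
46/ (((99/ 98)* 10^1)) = 2254/ 495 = 4.55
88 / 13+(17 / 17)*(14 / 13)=102 / 13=7.85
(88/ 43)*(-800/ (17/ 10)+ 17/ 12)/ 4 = -240.04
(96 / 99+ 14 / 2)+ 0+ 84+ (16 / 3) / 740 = 187173 / 2035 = 91.98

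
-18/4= -9/2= -4.50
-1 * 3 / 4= -3 / 4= -0.75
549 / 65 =8.45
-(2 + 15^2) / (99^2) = -227 / 9801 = -0.02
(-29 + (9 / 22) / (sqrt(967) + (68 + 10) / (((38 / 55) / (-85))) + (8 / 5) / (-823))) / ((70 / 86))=-1715832944592877462489 / 48158833021613857620 - 52570890335 * sqrt(967) / 9631766604322771524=-35.63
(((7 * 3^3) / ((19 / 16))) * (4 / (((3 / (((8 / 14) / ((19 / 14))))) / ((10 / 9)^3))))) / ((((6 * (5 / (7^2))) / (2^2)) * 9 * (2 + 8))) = 7024640 / 789507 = 8.90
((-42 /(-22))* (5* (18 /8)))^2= 893025 /1936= 461.27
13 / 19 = 0.68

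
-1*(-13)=13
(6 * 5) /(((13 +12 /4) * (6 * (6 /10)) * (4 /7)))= 175 /192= 0.91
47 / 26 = 1.81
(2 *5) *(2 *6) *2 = 240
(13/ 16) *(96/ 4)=39/ 2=19.50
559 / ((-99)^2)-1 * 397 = -396.94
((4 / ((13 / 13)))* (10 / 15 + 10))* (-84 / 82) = -1792 / 41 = -43.71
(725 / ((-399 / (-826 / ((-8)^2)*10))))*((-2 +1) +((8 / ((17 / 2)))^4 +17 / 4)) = 15172934125 / 16036032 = 946.18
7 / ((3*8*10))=7 / 240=0.03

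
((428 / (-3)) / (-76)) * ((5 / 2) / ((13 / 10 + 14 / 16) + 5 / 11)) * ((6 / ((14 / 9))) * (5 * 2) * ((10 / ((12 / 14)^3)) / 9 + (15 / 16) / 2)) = 2554825625 / 16619148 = 153.73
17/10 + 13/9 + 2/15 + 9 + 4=293/18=16.28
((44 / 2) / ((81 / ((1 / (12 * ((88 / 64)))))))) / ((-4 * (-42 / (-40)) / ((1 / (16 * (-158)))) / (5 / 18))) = 25 / 58051728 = 0.00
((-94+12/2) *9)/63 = -88/7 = -12.57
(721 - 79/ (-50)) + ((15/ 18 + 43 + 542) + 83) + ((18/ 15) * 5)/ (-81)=939154/ 675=1391.34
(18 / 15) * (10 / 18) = 2 / 3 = 0.67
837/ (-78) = -279/ 26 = -10.73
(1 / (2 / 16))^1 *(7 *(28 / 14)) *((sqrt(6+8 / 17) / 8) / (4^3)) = 7 *sqrt(1870) / 544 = 0.56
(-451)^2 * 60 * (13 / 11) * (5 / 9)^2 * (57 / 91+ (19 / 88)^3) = 8293228839125 / 2927232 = 2833130.01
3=3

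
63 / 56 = 9 / 8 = 1.12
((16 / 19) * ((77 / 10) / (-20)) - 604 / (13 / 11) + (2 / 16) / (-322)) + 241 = -4301222927 / 15906800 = -270.40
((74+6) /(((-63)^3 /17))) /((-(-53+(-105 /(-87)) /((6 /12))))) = -39440 /366818949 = -0.00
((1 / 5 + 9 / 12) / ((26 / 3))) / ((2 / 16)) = 57 / 65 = 0.88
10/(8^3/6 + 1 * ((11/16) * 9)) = 480/4393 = 0.11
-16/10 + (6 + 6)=52/5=10.40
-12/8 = -3/2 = -1.50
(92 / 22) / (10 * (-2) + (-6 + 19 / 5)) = -230 / 1221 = -0.19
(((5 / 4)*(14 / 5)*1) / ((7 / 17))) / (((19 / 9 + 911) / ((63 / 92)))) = 0.01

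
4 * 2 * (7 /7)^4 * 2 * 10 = 160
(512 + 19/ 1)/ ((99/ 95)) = 5605/ 11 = 509.55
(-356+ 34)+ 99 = -223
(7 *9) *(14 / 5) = 176.40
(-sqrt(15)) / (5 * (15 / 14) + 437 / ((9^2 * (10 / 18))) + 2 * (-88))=630 * sqrt(15) / 101387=0.02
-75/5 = -15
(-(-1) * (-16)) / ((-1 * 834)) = 8 / 417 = 0.02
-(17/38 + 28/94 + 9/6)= -2005/893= -2.25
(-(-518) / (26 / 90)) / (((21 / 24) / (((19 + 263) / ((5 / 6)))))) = 9014976 / 13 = 693459.69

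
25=25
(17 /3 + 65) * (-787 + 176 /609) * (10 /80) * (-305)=7744764655 /3654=2119530.56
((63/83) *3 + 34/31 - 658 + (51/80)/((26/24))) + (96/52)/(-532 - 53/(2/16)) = -104571917289/159886220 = -654.04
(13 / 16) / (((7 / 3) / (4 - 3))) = 39 / 112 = 0.35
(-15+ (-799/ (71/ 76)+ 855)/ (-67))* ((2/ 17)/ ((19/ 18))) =-1.67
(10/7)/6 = 5/21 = 0.24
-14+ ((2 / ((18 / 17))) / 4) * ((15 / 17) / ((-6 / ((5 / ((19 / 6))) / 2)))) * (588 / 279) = -149653 / 10602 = -14.12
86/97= 0.89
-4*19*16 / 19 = -64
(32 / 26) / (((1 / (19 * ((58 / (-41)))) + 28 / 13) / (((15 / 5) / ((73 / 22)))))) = 1163712 / 2213579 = 0.53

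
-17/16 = -1.06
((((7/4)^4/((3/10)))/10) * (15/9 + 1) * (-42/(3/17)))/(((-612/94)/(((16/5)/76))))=789929/61560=12.83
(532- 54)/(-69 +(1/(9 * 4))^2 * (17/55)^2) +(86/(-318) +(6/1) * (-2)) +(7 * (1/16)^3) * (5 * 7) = -3371603334381851/176171673391104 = -19.14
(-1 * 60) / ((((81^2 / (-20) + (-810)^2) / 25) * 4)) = -2500 / 4371813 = -0.00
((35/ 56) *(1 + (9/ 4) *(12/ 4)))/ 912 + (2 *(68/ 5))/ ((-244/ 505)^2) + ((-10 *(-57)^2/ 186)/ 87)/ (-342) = 34127079058955/ 292877111808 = 116.52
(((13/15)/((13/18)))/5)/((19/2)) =12/475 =0.03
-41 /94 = -0.44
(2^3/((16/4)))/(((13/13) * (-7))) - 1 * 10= -72/7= -10.29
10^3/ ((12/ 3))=250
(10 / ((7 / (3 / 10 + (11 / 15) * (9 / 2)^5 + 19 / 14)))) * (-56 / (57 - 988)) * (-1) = -1517447 / 13034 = -116.42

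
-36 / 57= -12 / 19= -0.63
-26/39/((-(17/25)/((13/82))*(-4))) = -325/8364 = -0.04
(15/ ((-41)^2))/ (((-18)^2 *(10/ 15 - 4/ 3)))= -5/ 121032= -0.00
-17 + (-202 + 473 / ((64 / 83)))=25243 / 64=394.42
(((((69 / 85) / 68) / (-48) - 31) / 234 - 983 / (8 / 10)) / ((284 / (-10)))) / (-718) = -2045646931 / 33944007168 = -0.06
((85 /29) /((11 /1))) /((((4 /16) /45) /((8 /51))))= 2400 /319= 7.52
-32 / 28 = -8 / 7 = -1.14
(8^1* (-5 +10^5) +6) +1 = 799967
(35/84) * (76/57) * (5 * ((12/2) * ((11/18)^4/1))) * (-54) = -366025/2916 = -125.52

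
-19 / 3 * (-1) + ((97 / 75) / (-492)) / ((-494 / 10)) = 11544877 / 1822860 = 6.33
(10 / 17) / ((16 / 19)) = 95 / 136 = 0.70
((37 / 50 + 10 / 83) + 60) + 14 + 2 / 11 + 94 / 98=170003919 / 2236850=76.00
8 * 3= 24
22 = 22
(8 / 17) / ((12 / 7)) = 14 / 51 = 0.27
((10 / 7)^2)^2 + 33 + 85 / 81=38.21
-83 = -83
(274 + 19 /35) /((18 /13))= 41639 /210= 198.28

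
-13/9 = -1.44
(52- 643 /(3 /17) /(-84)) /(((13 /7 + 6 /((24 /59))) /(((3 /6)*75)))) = 120175 /558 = 215.37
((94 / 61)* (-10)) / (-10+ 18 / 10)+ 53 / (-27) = -5653 / 67527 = -0.08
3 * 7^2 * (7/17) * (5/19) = 5145/323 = 15.93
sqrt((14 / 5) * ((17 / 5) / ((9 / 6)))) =2 * sqrt(357) / 15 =2.52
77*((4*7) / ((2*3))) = 1078 / 3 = 359.33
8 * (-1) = -8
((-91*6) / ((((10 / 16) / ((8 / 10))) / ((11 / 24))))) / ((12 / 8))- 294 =-507.55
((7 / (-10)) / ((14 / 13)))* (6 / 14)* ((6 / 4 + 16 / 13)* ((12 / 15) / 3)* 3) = -213 / 350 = -0.61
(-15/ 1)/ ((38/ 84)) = -630/ 19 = -33.16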